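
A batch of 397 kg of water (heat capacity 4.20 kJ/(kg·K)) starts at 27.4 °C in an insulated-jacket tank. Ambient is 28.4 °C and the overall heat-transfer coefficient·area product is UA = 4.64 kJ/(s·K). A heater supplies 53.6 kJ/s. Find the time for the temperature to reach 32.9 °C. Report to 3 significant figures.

Heat balance on the well-mixed liquid: M c_p dT/dt = −UA(T − T_amb) + Q̇.
τ = M c_p/UA = 359.35 s; T_ss = T_amb + Q̇/UA = 28.4 + 53.6/4.64 = 39.952 °C.
T(t) = T_ss + (T₀ − T_ss)e^(−t/τ); set T = 32.9:
t = −τ ln[(T − T_ss)/(T₀ − T_ss)] = −359.35 · ln(0.56181) = 207.20 s.

207 s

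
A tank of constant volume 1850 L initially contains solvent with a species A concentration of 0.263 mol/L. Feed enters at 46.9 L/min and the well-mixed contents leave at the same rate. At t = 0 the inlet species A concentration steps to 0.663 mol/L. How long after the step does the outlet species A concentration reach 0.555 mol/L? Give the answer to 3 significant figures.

Species balance on the tank: V dC/dt = Q(C_in − C), so τ = V/Q = 39.446 min.
C(t) = C_in + (C₀ − C_in) e^(−t/τ). Set C = 0.555 and solve for t:
e^(−t/τ) = (C − C_in)/(C₀ − C_in) = (0.555 − 0.663)/(0.263 − 0.663) = 0.27000
t = −τ ln(…) = 39.446 × 1.3093 = 51.647 min.

51.6 min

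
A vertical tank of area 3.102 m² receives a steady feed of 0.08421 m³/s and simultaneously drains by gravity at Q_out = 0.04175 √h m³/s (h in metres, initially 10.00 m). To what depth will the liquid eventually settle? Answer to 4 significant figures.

4.068 m

Volume balance on the tank: A dh/dt = Q_in − 0.04175 √h. At steady state dh/dt = 0:
Q_in = 0.04175 √h_ss ⇒ √h_ss = 0.08421/0.04175 = 2.01701.
h_ss = 2.01701² = 4.06831 m. (Since h₀ = 10.00 m > h_ss, the level will fall toward this value.)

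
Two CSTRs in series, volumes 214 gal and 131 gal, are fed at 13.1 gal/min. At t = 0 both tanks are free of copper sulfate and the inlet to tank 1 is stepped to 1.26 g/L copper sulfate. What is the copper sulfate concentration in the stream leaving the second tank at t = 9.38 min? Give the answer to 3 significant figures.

0.209 g/L

Time constants: τᵢ = Vᵢ/Q for each well-mixed tank.
τ₁ = 214/13.1 = 16.336 min; τ₂ = 131/13.1 = 10.000 min.
Solving the cascade with C₁(0)=C₂(0)=0 gives C₂(t) = C_in[1 − (τ₁ e^(−t/τ₁) − τ₂ e^(−t/τ₂))/(τ₁ − τ₂)].
At t = 9.38: e^(−t/τ₁) = 0.56316, e^(−t/τ₂) = 0.39141.
C₂ = 1.26·[1 − (16.336·0.56316 − 10.000·0.39141)/(6.3359)] = 1.26·0.16577 = 0.20887 g/L.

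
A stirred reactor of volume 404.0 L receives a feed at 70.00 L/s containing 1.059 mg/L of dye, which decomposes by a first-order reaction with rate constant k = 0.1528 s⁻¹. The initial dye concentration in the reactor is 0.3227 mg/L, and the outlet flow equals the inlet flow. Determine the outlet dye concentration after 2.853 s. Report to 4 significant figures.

Species balance: V dC/dt = Q C_in − Q C − k V C.
dC/dt = (Q/V) C_in − (Q/V + k) C; effective rate a = Q/V + k = 0.173267 + 0.1528 = 0.326067 s⁻¹.
C_ss = Q C_in/(Q + kV) = 0.562737 mg/L; C(t) = C_ss + (C₀ − C_ss) e^(−a t).
C(2.853) = 0.562737 + (-0.240037)·e^(−0.326067·2.853) = 0.562737 + (-0.240037)·0.394447 = 0.468055 mg/L.

0.4681 mg/L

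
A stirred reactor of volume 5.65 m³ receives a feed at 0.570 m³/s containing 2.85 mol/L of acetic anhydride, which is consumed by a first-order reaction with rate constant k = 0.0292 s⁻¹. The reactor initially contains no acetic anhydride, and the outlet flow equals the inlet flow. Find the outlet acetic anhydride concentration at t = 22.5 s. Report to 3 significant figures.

2.09 mol/L

V dC/dt = Q(C_in − C) − k V C.
This is linear with rate a = Q/V + k = 0.13008 s⁻¹.
C_ss = Q C_in/(Q + kV) = 2.2103 mol/L; C(t) = C_ss + (C₀ − C_ss) e^(−a t).
C(22.5) = 2.2103 + (-2.2103)·e^(−0.13008·22.5) = 2.2103 + (-2.2103)·0.053562 = 2.0919 mol/L.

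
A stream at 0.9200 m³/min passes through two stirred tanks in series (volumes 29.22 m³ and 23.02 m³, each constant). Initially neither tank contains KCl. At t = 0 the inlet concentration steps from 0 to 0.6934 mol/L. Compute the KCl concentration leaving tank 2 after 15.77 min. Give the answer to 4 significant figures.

Time constants: τᵢ = Vᵢ/Q for each well-mixed tank.
τ₁ = 29.22/0.9200 = 31.7609 min; τ₂ = 23.02/0.9200 = 25.0217 min.
Tank 1: C₁ = C_in(1 − e^(−t/τ₁)). Tank 2 (τ₁ ≠ τ₂): C₂ = C_in[1 − (τ₁ e^(−t/τ₁) − τ₂ e^(−t/τ₂))/(τ₁ − τ₂)].
At t = 15.77: e^(−t/τ₁) = 0.608643, e^(−t/τ₂) = 0.532458.
C₂ = 0.6934·[1 − (31.7609·0.608643 − 25.0217·0.532458)/(6.73913)] = 0.6934·0.108487 = 0.0752247 mol/L.

0.07522 mol/L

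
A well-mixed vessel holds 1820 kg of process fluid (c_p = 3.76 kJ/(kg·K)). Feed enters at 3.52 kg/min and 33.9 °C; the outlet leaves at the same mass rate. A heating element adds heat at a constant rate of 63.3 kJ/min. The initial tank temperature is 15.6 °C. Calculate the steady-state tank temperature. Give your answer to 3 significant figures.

Heat balance on the well-mixed liquid: M c_p dT/dt = ṁ c_p (T_in − T) + 63.3.
At steady state dT/dt = 0 ⇒ T_ss = T_in + Q̇/(ṁ c_p) = 33.9 + 63.3/(3.52·3.76) = 38.683 °C.

38.7 °C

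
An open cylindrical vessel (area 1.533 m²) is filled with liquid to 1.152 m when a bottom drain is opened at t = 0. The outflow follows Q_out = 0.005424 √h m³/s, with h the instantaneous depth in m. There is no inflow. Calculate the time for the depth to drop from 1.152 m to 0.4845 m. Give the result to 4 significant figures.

213.2 s

A dh/dt = −Q_out = −0.005424 √h.
∫ h^(−1/2) dh = −(0.005424/A) ∫ dt, giving 2√h = 2√h₀ − (0.005424/A) t.
t = 2A(√h₀ − √h)/0.005424 = 2·1.533·(√1.152 − √0.4845)/0.005424
  = 3.06600 × (1.07331 − 0.696060) / 0.005424 = 213.248 s.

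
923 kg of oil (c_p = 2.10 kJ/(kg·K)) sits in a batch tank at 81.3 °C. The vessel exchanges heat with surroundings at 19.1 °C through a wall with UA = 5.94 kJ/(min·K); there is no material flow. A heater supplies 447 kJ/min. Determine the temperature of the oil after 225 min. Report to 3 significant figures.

M c_p dT/dt = −UA(T − T_amb) + Q̇.
dT/dt = (T_ss − T)/τ with T_ss = T_amb + Q̇/UA = 19.1 + 447/5.94 = 94.353 °C, τ = M c_p/UA = 923·2.10/5.94 = 326.31 min.
Solution: T(t) = T_ss + (T₀ − T_ss) e^(−t/τ).
T(225) = 94.353 + (-13.053)·0.50182 = 87.803 °C.

87.8 °C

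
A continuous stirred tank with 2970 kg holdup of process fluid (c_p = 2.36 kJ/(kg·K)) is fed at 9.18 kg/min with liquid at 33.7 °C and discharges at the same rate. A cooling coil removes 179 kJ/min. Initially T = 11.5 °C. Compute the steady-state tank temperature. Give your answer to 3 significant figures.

25.4 °C

M c_p dT/dt = ṁ c_p (T_in − T) − Q̇.
At steady state dT/dt = 0 ⇒ T_ss = T_in − Q̇/(ṁ c_p) = 33.7 − 179/(9.18·2.36) = 25.438 °C.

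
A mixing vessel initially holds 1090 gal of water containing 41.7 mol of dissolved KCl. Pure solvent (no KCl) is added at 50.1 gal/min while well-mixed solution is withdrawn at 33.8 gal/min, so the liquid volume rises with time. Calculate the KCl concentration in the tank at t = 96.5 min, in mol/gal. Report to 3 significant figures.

Total volume: dV/dt = Q_in − Q_out = 16.300 gal/min, so V(t) = 1090 + 16.300 t and V(96.5) = 2663.0 gal.
Species balance (pure solvent in): dm/dt = −Q_out · m/V(t).
dm/m = −Q_out dt/(V₀ + 16.300 t); integrating gives ln(m/m₀) = −(Q_out/(Q_in−Q_out)) ln(V/V₀).
m = m₀ (V₀/V)^(Q_out/(Q_in−Q_out)) = 41.7 × (1090/2663.0)^(2.0736) = 6.5419 mol.
C = m/V = 6.5419/2663.0 = 0.0024566 mol/gal.

0.00246 mol/gal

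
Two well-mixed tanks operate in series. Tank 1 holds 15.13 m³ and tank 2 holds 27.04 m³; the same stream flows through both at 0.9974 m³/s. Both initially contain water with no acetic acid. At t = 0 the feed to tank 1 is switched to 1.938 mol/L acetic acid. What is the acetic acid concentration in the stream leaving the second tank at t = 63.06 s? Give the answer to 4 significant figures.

1.547 mol/L

Each tank obeys Vᵢ dCᵢ/dt = Q(Cᵢ₋₁ − Cᵢ), so τᵢ = Vᵢ/Q.
τ₁ = 15.13/0.9974 = 15.1694 s; τ₂ = 27.04/0.9974 = 27.1105 s.
Solving the cascade with C₁(0)=C₂(0)=0 gives C₂(t) = C_in[1 − (τ₁ e^(−t/τ₁) − τ₂ e^(−t/τ₂))/(τ₁ − τ₂)].
At t = 63.06: e^(−t/τ₁) = 0.0156538, e^(−t/τ₂) = 0.0976821.
C₂ = 1.938·[1 − (15.1694·0.0156538 − 27.1105·0.0976821)/(-11.9410)] = 1.938·0.798112 = 1.54674 mol/L.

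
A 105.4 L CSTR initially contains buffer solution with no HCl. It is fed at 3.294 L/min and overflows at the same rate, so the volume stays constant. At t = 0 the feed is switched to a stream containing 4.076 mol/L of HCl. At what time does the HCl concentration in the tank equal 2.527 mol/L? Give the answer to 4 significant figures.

30.96 min

Species balance: V dC/dt = Q(C_in − C) ⇒ τ = V/Q = 31.9976 min.
C(t) = C_in + (C₀ − C_in) e^(−t/τ). Set C = 2.527 and solve for t:
e^(−t/τ) = (C − C_in)/(C₀ − C_in) = (2.527 − 4.076)/(0 − 4.076) = 0.380029
t = −τ ln(…) = 31.9976 × 0.967507 = 30.9579 min.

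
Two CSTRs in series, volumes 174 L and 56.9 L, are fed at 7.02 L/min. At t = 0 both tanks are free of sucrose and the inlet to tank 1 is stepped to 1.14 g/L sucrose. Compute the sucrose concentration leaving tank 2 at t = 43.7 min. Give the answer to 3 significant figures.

Time constants: τᵢ = Vᵢ/Q for each well-mixed tank.
τ₁ = 174/7.02 = 24.786 min; τ₂ = 56.9/7.02 = 8.1054 min.
Solving the cascade with C₁(0)=C₂(0)=0 gives C₂(t) = C_in[1 − (τ₁ e^(−t/τ₁) − τ₂ e^(−t/τ₂))/(τ₁ − τ₂)].
At t = 43.7: e^(−t/τ₁) = 0.17152, e^(−t/τ₂) = 0.0045553.
C₂ = 1.14·[1 − (24.786·0.17152 − 8.1054·0.0045553)/(16.681)] = 1.14·0.74735 = 0.85198 g/L.

0.852 g/L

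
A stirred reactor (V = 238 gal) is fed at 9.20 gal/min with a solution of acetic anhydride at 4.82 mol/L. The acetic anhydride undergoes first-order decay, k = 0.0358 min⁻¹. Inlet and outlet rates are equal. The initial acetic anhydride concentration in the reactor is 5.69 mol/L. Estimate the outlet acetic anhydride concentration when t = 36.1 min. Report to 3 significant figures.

Accumulation = in − out − consumed: V dC/dt = Q C_in − Q C − k V C.
This is linear with rate a = Q/V + k = 0.074455 min⁻¹.
C_ss = Q C_in/(Q + kV) = 2.5024 mol/L; C(t) = C_ss + (C₀ − C_ss) e^(−a t).
C(36.1) = 2.5024 + (3.1876)·e^(−0.074455·36.1) = 2.5024 + (3.1876)·0.068028 = 2.7193 mol/L.

2.72 mol/L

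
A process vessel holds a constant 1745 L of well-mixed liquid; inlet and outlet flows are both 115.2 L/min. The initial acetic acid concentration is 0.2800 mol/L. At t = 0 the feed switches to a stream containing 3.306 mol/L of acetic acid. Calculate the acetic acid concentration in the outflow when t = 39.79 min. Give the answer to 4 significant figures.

3.087 mol/L

Transient balance on the dissolved component: V dC/dt = Q(C_in − C).
So dC/dt = (C_in − C)/τ with τ = V/Q = 1745/115.2 = 15.1476 min.
This is linear first-order; C(t) = C_in + (C₀ − C_in) e^(−t/τ).
C(39.79) = 3.306 + (0.2800 − 3.306)·e^(−39.79/15.1476) = 3.306 + (-3.02600)·0.0723077 = 3.08720 mol/L.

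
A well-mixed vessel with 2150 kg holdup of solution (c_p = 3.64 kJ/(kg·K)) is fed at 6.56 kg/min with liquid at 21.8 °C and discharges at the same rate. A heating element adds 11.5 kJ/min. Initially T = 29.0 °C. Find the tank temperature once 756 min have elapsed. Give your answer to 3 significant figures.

First-law balance (no shaft work): M c_p dT/dt = ṁ c_p (T_in − T) + 11.5.
Rearrange: dT/dt = (T_ss − T)/τ with τ = M/ṁ = 327.74 min and T_ss = T_in + Q̇/(ṁ c_p) = 22.282 °C.
This is linear first-order; T(t) = T_ss + (T₀ − T_ss) e^(−t/τ).
T(756) = 22.282 + (6.7184)·e^(−756/327.74) = 22.282 + (6.7184)·0.099591 = 22.951 °C.

23.0 °C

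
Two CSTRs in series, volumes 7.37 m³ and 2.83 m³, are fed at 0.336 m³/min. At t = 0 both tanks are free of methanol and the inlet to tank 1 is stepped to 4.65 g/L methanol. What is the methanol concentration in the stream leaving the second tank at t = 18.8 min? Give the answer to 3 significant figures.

Time constants: τᵢ = Vᵢ/Q for each well-mixed tank.
τ₁ = 7.37/0.336 = 21.935 min; τ₂ = 2.83/0.336 = 8.4226 min.
Solving the cascade with C₁(0)=C₂(0)=0 gives C₂(t) = C_in[1 − (τ₁ e^(−t/τ₁) − τ₂ e^(−t/τ₂))/(τ₁ − τ₂)].
At t = 18.8: e^(−t/τ₁) = 0.42439, e^(−t/τ₂) = 0.10730.
C₂ = 4.65·[1 − (21.935·0.42439 − 8.4226·0.10730)/(13.512)] = 4.65·0.37795 = 1.7575 g/L.

1.76 g/L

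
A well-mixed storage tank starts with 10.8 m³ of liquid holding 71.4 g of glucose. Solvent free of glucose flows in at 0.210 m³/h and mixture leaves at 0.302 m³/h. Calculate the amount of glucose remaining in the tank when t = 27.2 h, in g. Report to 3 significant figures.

30.1 g

Let m(t) be the amount of glucose. Volume: V(t) = V₀ + (Q_in − Q_out) t = 10.8 − 0.092000 t; V(27.2) = 8.2976 m³.
Solute balance: dm/dt = 0 − Q_out C = −Q_out m/V(t).
Separate: dm/m = −Q_out dt/V(t) ⇒ ln(m/m₀) = −(Q_out/(Q_in−Q_out)) ln(V/V₀).
m = m₀ (V₀/V)^(Q_out/(Q_in−Q_out)) = 71.4 × (10.8/8.2976)^(-3.2826) = 30.056 g.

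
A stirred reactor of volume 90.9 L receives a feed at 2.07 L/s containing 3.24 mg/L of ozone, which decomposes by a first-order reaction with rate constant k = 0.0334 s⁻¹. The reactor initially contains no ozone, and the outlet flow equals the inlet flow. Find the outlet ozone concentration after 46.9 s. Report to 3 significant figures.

Accumulation = in − out − consumed: V dC/dt = Q C_in − Q C − k V C.
This is linear with rate a = Q/V + k = 0.056172 s⁻¹.
C_ss = Q C_in/(Q + kV) = 1.3135 mg/L; C(t) = C_ss + (C₀ − C_ss) e^(−a t).
C(46.9) = 1.3135 + (-1.3135)·e^(−0.056172·46.9) = 1.3135 + (-1.3135)·0.071756 = 1.2192 mg/L.

1.22 mg/L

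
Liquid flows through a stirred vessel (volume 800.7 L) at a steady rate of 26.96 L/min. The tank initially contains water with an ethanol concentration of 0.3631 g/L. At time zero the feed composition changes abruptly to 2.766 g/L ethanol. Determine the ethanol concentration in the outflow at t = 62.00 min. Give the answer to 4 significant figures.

2.468 g/L

Species balance on the tank: V dC/dt = Q(C_in − C).
Time constant τ = V/Q = 800.7/26.96 = 29.6996 min.
This is linear first-order; C(t) = C_in + (C₀ − C_in) e^(−t/τ).
C(62.00) = 2.766 + (0.3631 − 2.766)·e^(−62.00/29.6996) = 2.766 + (-2.40290)·0.123988 = 2.46807 g/L.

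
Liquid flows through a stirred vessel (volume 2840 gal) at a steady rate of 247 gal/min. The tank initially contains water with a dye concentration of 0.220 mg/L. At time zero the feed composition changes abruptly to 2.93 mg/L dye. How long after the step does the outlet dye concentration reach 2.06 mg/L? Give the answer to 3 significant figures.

Species balance: V dC/dt = Q(C_in − C) ⇒ τ = V/Q = 11.498 min.
C(t) = C_in + (C₀ − C_in) e^(−t/τ). Set C = 2.06 and solve for t:
e^(−t/τ) = (C − C_in)/(C₀ − C_in) = (2.06 − 2.93)/(0.220 − 2.93) = 0.32103
t = −τ ln(…) = 11.498 × 1.1362 = 13.064 min.

13.1 min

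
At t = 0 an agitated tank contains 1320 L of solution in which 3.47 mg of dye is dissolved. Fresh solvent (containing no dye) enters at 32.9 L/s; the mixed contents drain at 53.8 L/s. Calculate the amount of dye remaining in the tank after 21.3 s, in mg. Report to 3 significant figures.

Let m(t) be the amount of dye. Volume: V(t) = V₀ + (Q_in − Q_out) t = 1320 − 20.900 t; V(21.3) = 874.83 L.
Solute balance: dm/dt = 0 − Q_out C = −Q_out m/V(t).
Separate: dm/m = −Q_out dt/V(t) ⇒ ln(m/m₀) = −(Q_out/(Q_in−Q_out)) ln(V/V₀).
m = m₀ (V₀/V)^(Q_out/(Q_in−Q_out)) = 3.47 × (1320/874.83)^(-2.5742) = 1.2035 mg.

1.20 mg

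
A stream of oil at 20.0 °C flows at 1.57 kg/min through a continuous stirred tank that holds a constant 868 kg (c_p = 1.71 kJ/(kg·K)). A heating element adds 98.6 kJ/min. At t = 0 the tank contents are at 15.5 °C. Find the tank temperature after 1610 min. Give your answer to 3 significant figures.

M c_p dT/dt = ṁ c_p (T_in − T) + Q̇.
τ = M/ṁ = 552.87 min; T_ss = T_in + Q̇/(ṁ c_p) = 20.0 + 98.6/(1.57·1.71) = 56.727 °C.
Solution: T(t) = T_ss + (T₀ − T_ss) e^(−t/τ).
T(1610) = 56.727 + (-41.227)·e^(−1610/552.87) = 56.727 + (-41.227)·0.054362 = 54.485 °C.

54.5 °C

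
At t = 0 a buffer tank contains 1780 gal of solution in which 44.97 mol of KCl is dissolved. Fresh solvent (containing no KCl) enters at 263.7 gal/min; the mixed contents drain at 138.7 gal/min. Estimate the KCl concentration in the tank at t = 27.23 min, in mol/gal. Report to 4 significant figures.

0.002650 mol/gal

Total volume: dV/dt = Q_in − Q_out = 125.000 gal/min, so V(t) = 1780 + 125.000 t and V(27.23) = 5183.75 gal.
Solute balance: dm/dt = 0 − Q_out C = −Q_out m/V(t).
Separate: dm/m = −Q_out dt/V(t) ⇒ ln(m/m₀) = −(Q_out/(Q_in−Q_out)) ln(V/V₀).
m = m₀ (V₀/V)^(Q_out/(Q_in−Q_out)) = 44.97 × (1780/5183.75)^(1.10960) = 13.7347 mol.
C = m/V = 13.7347/5183.75 = 0.00264957 mol/gal.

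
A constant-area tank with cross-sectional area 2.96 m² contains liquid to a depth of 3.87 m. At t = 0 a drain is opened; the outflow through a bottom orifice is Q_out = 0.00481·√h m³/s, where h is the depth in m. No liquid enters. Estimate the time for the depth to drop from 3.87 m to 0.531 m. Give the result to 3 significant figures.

1520 s

A dh/dt = −Q_out = −0.00481 √h.
∫ h^(−1/2) dh = −(0.00481/A) ∫ dt, giving 2√h = 2√h₀ − (0.00481/A) t.
t = 2A(√h₀ − √h)/0.00481 = 2·2.96·(√3.87 − √0.531)/0.00481
  = 5.9200 × (1.9672 − 0.72870) / 0.00481 = 1524.3 s.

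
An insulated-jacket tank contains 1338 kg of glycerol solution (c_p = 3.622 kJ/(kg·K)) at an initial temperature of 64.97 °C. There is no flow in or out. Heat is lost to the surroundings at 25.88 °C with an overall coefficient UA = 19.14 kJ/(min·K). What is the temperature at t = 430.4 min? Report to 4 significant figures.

Lumped-capacitance energy balance: M c_p dT/dt = UA(T_amb − T).
dT/dt = (T_ss − T)/τ with T_ss = T_amb = 25.8800 °C, τ = M c_p/UA = 1338·3.622/19.14 = 253.199 min.
T approaches T_ss exponentially: T(t) = T_ss + (T₀ − T_ss) e^(−t/τ).
T(430.4) = 25.8800 + (39.0900)·0.182712 = 33.0222 °C.

33.02 °C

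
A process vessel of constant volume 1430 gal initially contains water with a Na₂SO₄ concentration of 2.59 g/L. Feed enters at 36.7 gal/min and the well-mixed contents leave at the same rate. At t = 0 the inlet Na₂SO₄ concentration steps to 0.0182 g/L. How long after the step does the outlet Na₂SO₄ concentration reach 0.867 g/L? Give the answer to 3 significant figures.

43.2 min

Species balance: V dC/dt = Q(C_in − C) ⇒ τ = V/Q = 38.965 min.
C(t) = C_in + (C₀ − C_in) e^(−t/τ). Set C = 0.867 and solve for t:
e^(−t/τ) = (C − C_in)/(C₀ − C_in) = (0.867 − 0.0182)/(2.59 − 0.0182) = 0.33004
t = −τ ln(…) = 38.965 × 1.1085 = 43.194 min.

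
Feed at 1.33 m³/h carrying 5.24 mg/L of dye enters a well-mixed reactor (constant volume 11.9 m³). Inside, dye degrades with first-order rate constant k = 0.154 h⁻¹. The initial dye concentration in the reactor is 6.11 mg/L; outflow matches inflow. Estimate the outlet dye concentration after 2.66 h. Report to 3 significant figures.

V dC/dt = Q(C_in − C) − k V C.
This is linear with rate a = Q/V + k = 0.26576 h⁻¹.
C_ss = Q C_in/(Q + kV) = 2.2036 mg/L; C(t) = C_ss + (C₀ − C_ss) e^(−a t).
C(2.66) = 2.2036 + (3.9064)·e^(−0.26576·2.66) = 2.2036 + (3.9064)·0.49315 = 4.1301 mg/L.

4.13 mg/L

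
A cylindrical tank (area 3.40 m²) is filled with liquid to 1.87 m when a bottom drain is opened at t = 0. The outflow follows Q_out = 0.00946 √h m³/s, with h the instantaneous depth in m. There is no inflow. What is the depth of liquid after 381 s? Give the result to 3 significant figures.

0.701 m

With no inflow, A dh/dt = −0.00946 √h.
This is separable: 2 d(√h)/dt = −0.00946/A, so √h = √h₀ − (0.00946/(2A)) t.
√h = √1.87 − 0.00946·381/(2·3.40) = 1.3675 − 0.53004 = 0.83744.
h = 0.83744² = 0.70131 m.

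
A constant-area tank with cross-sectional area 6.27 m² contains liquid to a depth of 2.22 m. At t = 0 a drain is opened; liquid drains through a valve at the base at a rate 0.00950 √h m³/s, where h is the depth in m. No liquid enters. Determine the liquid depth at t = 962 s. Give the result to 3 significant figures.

0.579 m

Mass balance (ρ constant): A dh/dt = −0.00950 √h.
This is separable: 2 d(√h)/dt = −0.00950/A, so √h = √h₀ − (0.00950/(2A)) t.
√h = √2.22 − 0.00950·962/(2·6.27) = 1.4900 − 0.72879 = 0.76118.
h = 0.76118² = 0.57939 m.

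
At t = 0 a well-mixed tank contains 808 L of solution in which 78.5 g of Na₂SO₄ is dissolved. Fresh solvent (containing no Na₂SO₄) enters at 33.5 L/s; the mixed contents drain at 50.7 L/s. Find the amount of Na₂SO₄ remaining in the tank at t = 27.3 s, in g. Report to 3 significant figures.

6.04 g

Let m(t) be the amount of Na₂SO₄. Volume: V(t) = V₀ + (Q_in − Q_out) t = 808 − 17.200 t; V(27.3) = 338.44 L.
Species balance (pure solvent in): dm/dt = −Q_out · m/V(t).
Separate: dm/m = −Q_out dt/V(t) ⇒ ln(m/m₀) = −(Q_out/(Q_in−Q_out)) ln(V/V₀).
m = m₀ (V₀/V)^(Q_out/(Q_in−Q_out)) = 78.5 × (808/338.44)^(-2.9477) = 6.0375 g.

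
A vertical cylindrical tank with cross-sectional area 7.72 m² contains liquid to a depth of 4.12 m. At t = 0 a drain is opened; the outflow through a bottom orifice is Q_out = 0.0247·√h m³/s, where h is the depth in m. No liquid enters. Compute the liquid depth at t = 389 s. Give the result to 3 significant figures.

1.98 m

A dh/dt = −Q_out = −0.0247 √h.
∫ h^(−1/2) dh = −(0.0247/A) ∫ dt, giving 2√h = 2√h₀ − (0.0247/A) t.
√h = √4.12 − 0.0247·389/(2·7.72) = 2.0298 − 0.62230 = 1.4075.
h = 1.4075² = 1.9810 m.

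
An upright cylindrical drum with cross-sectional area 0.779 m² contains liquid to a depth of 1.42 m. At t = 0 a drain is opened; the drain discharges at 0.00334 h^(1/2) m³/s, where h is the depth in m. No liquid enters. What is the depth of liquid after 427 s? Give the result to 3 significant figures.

With no inflow, A dh/dt = −0.00334 √h.
Separate and integrate: 2(√h − √h₀) = −(0.00334/A) t.
√h = √1.42 − 0.00334·427/(2·0.779) = 1.1916 − 0.91539 = 0.27625.
h = 0.27625² = 0.076312 m.

0.0763 m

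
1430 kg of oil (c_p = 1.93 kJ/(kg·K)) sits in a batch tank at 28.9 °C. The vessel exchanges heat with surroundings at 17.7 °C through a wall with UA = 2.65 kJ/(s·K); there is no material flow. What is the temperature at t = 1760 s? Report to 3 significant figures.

19.8 °C

Lumped-capacitance energy balance: M c_p dT/dt = UA(T_amb − T).
dT/dt = (T_ss − T)/τ with T_ss = T_amb = 17.700 °C, τ = M c_p/UA = 1430·1.93/2.65 = 1041.5 s.
This is linear first-order; T(t) = T_ss + (T₀ − T_ss) e^(−t/τ).
T(1760) = 17.700 + (11.200)·0.18453 = 19.767 °C.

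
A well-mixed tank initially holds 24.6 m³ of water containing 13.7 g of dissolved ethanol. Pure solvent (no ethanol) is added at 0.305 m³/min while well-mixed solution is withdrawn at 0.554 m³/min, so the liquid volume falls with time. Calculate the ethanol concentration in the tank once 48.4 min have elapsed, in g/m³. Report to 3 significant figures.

0.244 g/m³

Total volume: dV/dt = Q_in − Q_out = -0.24900 m³/min, so V(t) = 24.6 − 0.24900 t and V(48.4) = 12.548 m³.
No ethanol enters, so dm/dt = −Q_out · (m/V).
dm/m = −Q_out dt/(V₀ − 0.24900 t); integrating gives ln(m/m₀) = −(Q_out/(Q_in−Q_out)) ln(V/V₀).
m = m₀ (V₀/V)^(Q_out/(Q_in−Q_out)) = 13.7 × (24.6/12.548)^(-2.2249) = 3.0639 g.
C = m/V = 3.0639/12.548 = 0.24417 g/m³.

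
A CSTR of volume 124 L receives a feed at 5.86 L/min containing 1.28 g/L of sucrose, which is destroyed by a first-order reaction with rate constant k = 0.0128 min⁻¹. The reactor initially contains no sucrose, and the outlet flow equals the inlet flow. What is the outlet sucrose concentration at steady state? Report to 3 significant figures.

Species balance: V dC/dt = Q C_in − Q C − k V C.
At steady state: 0 = Q C_in − (Q + kV) C_ss, so C_ss = Q C_in/(Q + kV).
C_ss = 5.86·1.28/(5.86 + 0.0128·124) = 7.5008/7.4472 = 1.0072 g/L.

1.01 g/L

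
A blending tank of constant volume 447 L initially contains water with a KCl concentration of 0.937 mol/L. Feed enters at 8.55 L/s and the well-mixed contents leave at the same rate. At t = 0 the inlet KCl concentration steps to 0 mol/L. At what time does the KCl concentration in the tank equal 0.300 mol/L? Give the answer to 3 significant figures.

Species balance: V dC/dt = Q(C_in − C) ⇒ τ = V/Q = 52.281 s.
C(t) = C_in + (C₀ − C_in) e^(−t/τ). Set C = 0.300 and solve for t:
e^(−t/τ) = (C − C_in)/(C₀ − C_in) = (0.300 − 0)/(0.937 − 0) = 0.32017
t = −τ ln(…) = 52.281 × 1.1389 = 59.543 s.

59.5 s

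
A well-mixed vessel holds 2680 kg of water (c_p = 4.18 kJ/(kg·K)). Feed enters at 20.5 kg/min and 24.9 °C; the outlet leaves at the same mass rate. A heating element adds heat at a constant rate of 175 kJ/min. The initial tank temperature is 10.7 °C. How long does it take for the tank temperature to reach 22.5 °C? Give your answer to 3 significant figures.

169 min

M c_p dT/dt = ṁ c_p (T_in − T) + Q̇.
τ = M/ṁ = 130.73 min; T_ss = T_in + Q̇/(ṁ c_p) = 26.942 °C.
T(t) = T_ss + (T₀ − T_ss) e^(−t/τ). Set T = 22.5:
e^(−t/τ) = (22.5 − 26.942)/(10.7 − 26.942) = 0.27350
t = −130.73 · ln(0.27350) = 169.49 min.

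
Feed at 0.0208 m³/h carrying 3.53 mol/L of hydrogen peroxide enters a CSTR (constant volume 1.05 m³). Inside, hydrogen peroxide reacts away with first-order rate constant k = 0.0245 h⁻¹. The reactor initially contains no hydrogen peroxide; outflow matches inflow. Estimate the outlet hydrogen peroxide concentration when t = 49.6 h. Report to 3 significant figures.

V dC/dt = Q(C_in − C) − k V C.
dC/dt = (Q/V) C_in − (Q/V + k) C; effective rate a = Q/V + k = 0.019810 + 0.0245 = 0.044310 h⁻¹.
C_ss = Q C_in/(Q + kV) = 1.5782 mol/L; C(t) = C_ss + (C₀ − C_ss) e^(−a t).
C(49.6) = 1.5782 + (-1.5782)·e^(−0.044310·49.6) = 1.5782 + (-1.5782)·0.11105 = 1.4029 mol/L.

1.40 mol/L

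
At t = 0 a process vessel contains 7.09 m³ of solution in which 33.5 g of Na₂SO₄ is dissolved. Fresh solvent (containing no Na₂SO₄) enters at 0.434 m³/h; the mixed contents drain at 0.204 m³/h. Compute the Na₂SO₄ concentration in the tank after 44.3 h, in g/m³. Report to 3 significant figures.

Let m(t) be the amount of Na₂SO₄. Volume: V(t) = V₀ + (Q_in − Q_out) t = 7.09 + 0.23000 t; V(44.3) = 17.279 m³.
Species balance (pure solvent in): dm/dt = −Q_out · m/V(t).
dm/m = −Q_out dt/(V₀ + 0.23000 t); integrating gives ln(m/m₀) = −(Q_out/(Q_in−Q_out)) ln(V/V₀).
m = m₀ (V₀/V)^(Q_out/(Q_in−Q_out)) = 33.5 × (7.09/17.279)^(0.88696) = 15.202 g.
C = m/V = 15.202/17.279 = 0.87981 g/m³.

0.880 g/m³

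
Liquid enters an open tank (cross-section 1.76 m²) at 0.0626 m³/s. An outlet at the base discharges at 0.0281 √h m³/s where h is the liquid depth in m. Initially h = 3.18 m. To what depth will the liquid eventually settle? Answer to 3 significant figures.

4.96 m

Mass balance (ρ constant): A dh/dt = Q_in − 0.0281 √h. At steady state dh/dt = 0:
Q_in = 0.0281 √h_ss ⇒ √h_ss = 0.0626/0.0281 = 2.2278.
h_ss = 2.2278² = 4.9629 m. (Since h₀ = 3.18 m < h_ss, the level will rise toward this value.)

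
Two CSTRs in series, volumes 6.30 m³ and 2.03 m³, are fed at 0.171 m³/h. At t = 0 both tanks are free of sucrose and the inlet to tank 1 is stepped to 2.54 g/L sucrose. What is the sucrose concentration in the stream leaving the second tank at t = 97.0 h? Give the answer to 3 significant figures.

Each tank obeys Vᵢ dCᵢ/dt = Q(Cᵢ₋₁ − Cᵢ), so τᵢ = Vᵢ/Q.
τ₁ = 6.30/0.171 = 36.842 h; τ₂ = 2.03/0.171 = 11.871 h.
Solving the cascade with C₁(0)=C₂(0)=0 gives C₂(t) = C_in[1 − (τ₁ e^(−t/τ₁) − τ₂ e^(−t/τ₂))/(τ₁ − τ₂)].
At t = 97.0: e^(−t/τ₁) = 0.071873, e^(−t/τ₂) = 0.00028275.
C₂ = 2.54·[1 − (36.842·0.071873 − 11.871·0.00028275)/(24.971)] = 2.54·0.89409 = 2.2710 g/L.

2.27 g/L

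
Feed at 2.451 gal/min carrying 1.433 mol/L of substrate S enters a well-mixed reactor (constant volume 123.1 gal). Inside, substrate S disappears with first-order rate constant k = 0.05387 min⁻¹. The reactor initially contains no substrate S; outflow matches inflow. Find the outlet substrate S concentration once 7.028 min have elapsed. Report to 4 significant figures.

Accumulation = in − out − consumed: V dC/dt = Q C_in − Q C − k V C.
dC/dt = (Q/V) C_in − (Q/V + k) C; effective rate a = Q/V + k = 0.0199106 + 0.05387 = 0.0737806 min⁻¹.
C_ss = Q C_in/(Q + kV) = 0.386713 mol/L; C(t) = C_ss + (C₀ − C_ss) e^(−a t).
C(7.028) = 0.386713 + (-0.386713)·e^(−0.0737806·7.028) = 0.386713 + (-0.386713)·0.595395 = 0.156466 mol/L.

0.1565 mol/L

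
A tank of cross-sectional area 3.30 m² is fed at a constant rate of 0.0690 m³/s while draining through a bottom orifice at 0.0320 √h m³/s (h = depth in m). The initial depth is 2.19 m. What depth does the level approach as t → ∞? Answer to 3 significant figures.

Volume balance on the tank: A dh/dt = Q_in − 0.0320 √h. At steady state dh/dt = 0:
Q_in = 0.0320 √h_ss ⇒ √h_ss = 0.0690/0.0320 = 2.1562.
h_ss = 2.1562² = 4.6494 m. (Since h₀ = 2.19 m < h_ss, the level will rise toward this value.)

4.65 m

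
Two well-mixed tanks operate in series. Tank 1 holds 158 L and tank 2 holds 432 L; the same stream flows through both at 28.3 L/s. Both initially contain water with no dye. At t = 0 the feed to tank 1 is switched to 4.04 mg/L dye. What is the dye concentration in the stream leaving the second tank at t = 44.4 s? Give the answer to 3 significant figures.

3.69 mg/L

Each tank obeys Vᵢ dCᵢ/dt = Q(Cᵢ₋₁ − Cᵢ), so τᵢ = Vᵢ/Q.
τ₁ = 158/28.3 = 5.5830 s; τ₂ = 432/28.3 = 15.265 s.
Solving the cascade with C₁(0)=C₂(0)=0 gives C₂(t) = C_in[1 − (τ₁ e^(−t/τ₁) − τ₂ e^(−t/τ₂))/(τ₁ − τ₂)].
At t = 44.4: e^(−t/τ₁) = 0.00035173, e^(−t/τ₂) = 0.054551.
C₂ = 4.04·[1 − (5.5830·0.00035173 − 15.265·0.054551)/(-9.6820)] = 4.04·0.91419 = 3.6933 mg/L.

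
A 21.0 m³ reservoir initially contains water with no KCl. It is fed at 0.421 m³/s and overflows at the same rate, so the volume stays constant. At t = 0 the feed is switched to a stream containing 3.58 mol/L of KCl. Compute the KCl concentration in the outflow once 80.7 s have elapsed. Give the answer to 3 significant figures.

2.87 mol/L

Species balance on the tank: V dC/dt = Q(C_in − C).
Time constant τ = V/Q = 21.0/0.421 = 49.881 s.
Integrating: C(t) = C_in + (C₀ − C_in) e^(−t/τ).
C(80.7) = 3.58 + (0 − 3.58)·e^(−80.7/49.881) = 3.58 + (-3.5800)·0.19833 = 2.8700 mol/L.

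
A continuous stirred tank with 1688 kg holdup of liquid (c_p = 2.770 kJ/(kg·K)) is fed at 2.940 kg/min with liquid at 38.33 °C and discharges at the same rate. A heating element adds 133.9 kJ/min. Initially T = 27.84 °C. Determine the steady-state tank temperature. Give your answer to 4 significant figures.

54.77 °C

M c_p dT/dt = ṁ c_p (T_in − T) + Q̇.
At steady state dT/dt = 0 ⇒ T_ss = T_in + Q̇/(ṁ c_p) = 38.33 + 133.9/(2.940·2.770) = 54.7720 °C.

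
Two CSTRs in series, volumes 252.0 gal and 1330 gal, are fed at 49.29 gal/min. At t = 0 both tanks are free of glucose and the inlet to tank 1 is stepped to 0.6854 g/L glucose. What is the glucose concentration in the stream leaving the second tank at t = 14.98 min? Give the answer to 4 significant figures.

0.2086 g/L

Time constants: τᵢ = Vᵢ/Q for each well-mixed tank.
τ₁ = 252.0/49.29 = 5.11260 min; τ₂ = 1330/49.29 = 26.9832 min.
Tank 1: C₁ = C_in(1 − e^(−t/τ₁)). Tank 2 (τ₁ ≠ τ₂): C₂ = C_in[1 − (τ₁ e^(−t/τ₁) − τ₂ e^(−t/τ₂))/(τ₁ − τ₂)].
At t = 14.98: e^(−t/τ₁) = 0.0533961, e^(−t/τ₂) = 0.573980.
C₂ = 0.6854·[1 − (5.11260·0.0533961 − 26.9832·0.573980)/(-21.8706)] = 0.6854·0.304325 = 0.208585 g/L.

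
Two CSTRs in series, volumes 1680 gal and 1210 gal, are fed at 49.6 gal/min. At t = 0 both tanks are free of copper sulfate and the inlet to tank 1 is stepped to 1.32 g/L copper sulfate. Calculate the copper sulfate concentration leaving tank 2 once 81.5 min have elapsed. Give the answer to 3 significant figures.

1.01 g/L

Species balance on tank i: dCᵢ/dt = (Cᵢ₋₁ − Cᵢ)/τᵢ with τᵢ = Vᵢ/Q.
τ₁ = 1680/49.6 = 33.871 min; τ₂ = 1210/49.6 = 24.395 min.
Tank 1: C₁ = C_in(1 − e^(−t/τ₁)). Tank 2 (τ₁ ≠ τ₂): C₂ = C_in[1 − (τ₁ e^(−t/τ₁) − τ₂ e^(−t/τ₂))/(τ₁ − τ₂)].
At t = 81.5: e^(−t/τ₁) = 0.090158, e^(−t/τ₂) = 0.035408.
C₂ = 1.32·[1 − (33.871·0.090158 − 24.395·0.035408)/(9.4758)] = 1.32·0.76889 = 1.0149 g/L.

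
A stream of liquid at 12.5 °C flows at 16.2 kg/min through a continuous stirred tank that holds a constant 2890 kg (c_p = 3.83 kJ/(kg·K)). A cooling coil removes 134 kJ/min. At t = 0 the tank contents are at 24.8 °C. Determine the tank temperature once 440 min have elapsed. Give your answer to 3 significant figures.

11.6 °C

M c_p dT/dt = ṁ c_p (T_in − T) − Q̇.
Rearrange: dT/dt = (T_ss − T)/τ with τ = M/ṁ = 178.40 min and T_ss = T_in − Q̇/(ṁ c_p) = 10.340 °C.
Integrating: T(t) = T_ss + (T₀ − T_ss) e^(−t/τ).
T(440) = 10.340 + (14.460)·e^(−440/178.40) = 10.340 + (14.460)·0.084887 = 11.568 °C.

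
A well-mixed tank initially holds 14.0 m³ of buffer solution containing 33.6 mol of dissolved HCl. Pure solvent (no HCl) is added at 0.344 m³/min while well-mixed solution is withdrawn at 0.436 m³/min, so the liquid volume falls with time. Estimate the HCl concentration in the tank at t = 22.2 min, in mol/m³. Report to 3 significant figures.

1.33 mol/m³

Let m(t) be the amount of HCl. Volume: V(t) = V₀ + (Q_in − Q_out) t = 14.0 − 0.092000 t; V(22.2) = 11.958 m³.
Species balance (pure solvent in): dm/dt = −Q_out · m/V(t).
Separate: dm/m = −Q_out dt/V(t) ⇒ ln(m/m₀) = −(Q_out/(Q_in−Q_out)) ln(V/V₀).
m = m₀ (V₀/V)^(Q_out/(Q_in−Q_out)) = 33.6 × (14.0/11.958)^(-4.7391) = 15.914 mol.
C = m/V = 15.914/11.958 = 1.3309 mol/m³.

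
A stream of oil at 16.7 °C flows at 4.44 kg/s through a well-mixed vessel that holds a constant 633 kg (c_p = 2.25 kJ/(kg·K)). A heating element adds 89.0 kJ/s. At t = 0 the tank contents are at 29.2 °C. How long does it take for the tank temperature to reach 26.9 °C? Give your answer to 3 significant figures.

M c_p dT/dt = ṁ c_p (T_in − T) + Q̇.
τ = M/ṁ = 142.57 s; T_ss = T_in + Q̇/(ṁ c_p) = 25.609 °C.
T(t) = T_ss + (T₀ − T_ss) e^(−t/τ). Set T = 26.9:
e^(−t/τ) = (26.9 − 25.609)/(29.2 − 25.609) = 0.35953
t = −142.57 · ln(0.35953) = 145.84 s.

146 s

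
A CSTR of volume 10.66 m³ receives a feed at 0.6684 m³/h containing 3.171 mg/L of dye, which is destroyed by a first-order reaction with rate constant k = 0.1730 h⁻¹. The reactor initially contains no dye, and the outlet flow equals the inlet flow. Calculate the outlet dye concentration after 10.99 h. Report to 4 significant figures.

0.7803 mg/L

Species balance: V dC/dt = Q C_in − Q C − k V C.
dC/dt = (Q/V) C_in − (Q/V + k) C; effective rate a = Q/V + k = 0.0627017 + 0.1730 = 0.235702 h⁻¹.
C_ss = Q C_in/(Q + kV) = 0.843554 mg/L; C(t) = C_ss + (C₀ − C_ss) e^(−a t).
C(10.99) = 0.843554 + (-0.843554)·e^(−0.235702·10.99) = 0.843554 + (-0.843554)·0.0749929 = 0.780293 mg/L.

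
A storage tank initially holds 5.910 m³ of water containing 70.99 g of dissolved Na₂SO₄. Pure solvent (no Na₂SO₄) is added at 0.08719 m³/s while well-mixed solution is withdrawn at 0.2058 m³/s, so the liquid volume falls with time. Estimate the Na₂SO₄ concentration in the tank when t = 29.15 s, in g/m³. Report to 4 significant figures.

Let m(t) be the amount of Na₂SO₄. Volume: V(t) = V₀ + (Q_in − Q_out) t = 5.910 − 0.118610 t; V(29.15) = 2.45252 m³.
Solute balance: dm/dt = 0 − Q_out C = −Q_out m/V(t).
dm/m = −Q_out dt/(V₀ − 0.118610 t); integrating gives ln(m/m₀) = −(Q_out/(Q_in−Q_out)) ln(V/V₀).
m = m₀ (V₀/V)^(Q_out/(Q_in−Q_out)) = 70.99 × (5.910/2.45252)^(-1.73510) = 15.4324 g.
C = m/V = 15.4324/2.45252 = 6.29246 g/m³.

6.292 g/m³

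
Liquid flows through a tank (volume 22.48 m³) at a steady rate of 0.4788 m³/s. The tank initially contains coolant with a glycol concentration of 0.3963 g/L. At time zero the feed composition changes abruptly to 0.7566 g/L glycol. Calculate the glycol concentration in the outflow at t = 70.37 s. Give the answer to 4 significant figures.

Mass balance on the solute (V constant): V dC/dt = Q(C_in − C).
Time constant τ = V/Q = 22.48/0.4788 = 46.9507 s.
C approaches C_in exponentially: C(t) = C_in + (C₀ − C_in) e^(−t/τ).
C(70.37) = 0.7566 + (0.3963 − 0.7566)·e^(−70.37/46.9507) = 0.7566 + (-0.360300)·0.223397 = 0.676110 g/L.

0.6761 g/L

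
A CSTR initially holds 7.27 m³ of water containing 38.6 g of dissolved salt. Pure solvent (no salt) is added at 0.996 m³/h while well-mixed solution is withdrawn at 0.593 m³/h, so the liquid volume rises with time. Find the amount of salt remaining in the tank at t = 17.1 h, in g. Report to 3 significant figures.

Let m(t) be the amount of salt. Volume: V(t) = V₀ + (Q_in − Q_out) t = 7.27 + 0.40300 t; V(17.1) = 14.161 m³.
Species balance (pure solvent in): dm/dt = −Q_out · m/V(t).
Separate: dm/m = −Q_out dt/V(t) ⇒ ln(m/m₀) = −(Q_out/(Q_in−Q_out)) ln(V/V₀).
m = m₀ (V₀/V)^(Q_out/(Q_in−Q_out)) = 38.6 × (7.27/14.161)^(1.4715) = 14.471 g.

14.5 g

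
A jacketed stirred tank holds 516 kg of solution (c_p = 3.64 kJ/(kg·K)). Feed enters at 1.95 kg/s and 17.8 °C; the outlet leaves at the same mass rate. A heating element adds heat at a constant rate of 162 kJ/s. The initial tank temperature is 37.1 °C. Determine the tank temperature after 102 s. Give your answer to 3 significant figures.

38.2 °C

Heat balance on the well-mixed liquid: M c_p dT/dt = ṁ c_p (T_in − T) + 162.
τ = M/ṁ = 264.62 s; T_ss = T_in + Q̇/(ṁ c_p) = 17.8 + 162/(1.95·3.64) = 40.623 °C.
Integrating: T(t) = T_ss + (T₀ − T_ss) e^(−t/τ).
T(102) = 40.623 + (-3.5233)·e^(−102/264.62) = 40.623 + (-3.5233)·0.68013 = 38.227 °C.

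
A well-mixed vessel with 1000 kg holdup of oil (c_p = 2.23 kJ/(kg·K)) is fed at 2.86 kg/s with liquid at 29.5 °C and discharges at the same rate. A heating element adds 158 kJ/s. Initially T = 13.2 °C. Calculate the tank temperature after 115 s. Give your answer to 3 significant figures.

24.7 °C

Heat balance on the well-mixed liquid: M c_p dT/dt = ṁ c_p (T_in − T) + 158.
Rearrange: dT/dt = (T_ss − T)/τ with τ = M/ṁ = 349.65 s and T_ss = T_in + Q̇/(ṁ c_p) = 54.273 °C.
Solution: T(t) = T_ss + (T₀ − T_ss) e^(−t/τ).
T(115) = 54.273 + (-41.073)·e^(−115/349.65) = 54.273 + (-41.073)·0.71971 = 24.712 °C.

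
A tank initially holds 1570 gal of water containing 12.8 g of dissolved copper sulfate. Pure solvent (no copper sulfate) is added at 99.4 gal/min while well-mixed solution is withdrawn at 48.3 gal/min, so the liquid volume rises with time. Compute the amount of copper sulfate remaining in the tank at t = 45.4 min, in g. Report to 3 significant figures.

Total volume: dV/dt = Q_in − Q_out = 51.100 gal/min, so V(t) = 1570 + 51.100 t and V(45.4) = 3889.9 gal.
Species balance (pure solvent in): dm/dt = −Q_out · m/V(t).
Separate: dm/m = −Q_out dt/V(t) ⇒ ln(m/m₀) = −(Q_out/(Q_in−Q_out)) ln(V/V₀).
m = m₀ (V₀/V)^(Q_out/(Q_in−Q_out)) = 12.8 × (1570/3889.9)^(0.94521) = 5.4295 g.

5.43 g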